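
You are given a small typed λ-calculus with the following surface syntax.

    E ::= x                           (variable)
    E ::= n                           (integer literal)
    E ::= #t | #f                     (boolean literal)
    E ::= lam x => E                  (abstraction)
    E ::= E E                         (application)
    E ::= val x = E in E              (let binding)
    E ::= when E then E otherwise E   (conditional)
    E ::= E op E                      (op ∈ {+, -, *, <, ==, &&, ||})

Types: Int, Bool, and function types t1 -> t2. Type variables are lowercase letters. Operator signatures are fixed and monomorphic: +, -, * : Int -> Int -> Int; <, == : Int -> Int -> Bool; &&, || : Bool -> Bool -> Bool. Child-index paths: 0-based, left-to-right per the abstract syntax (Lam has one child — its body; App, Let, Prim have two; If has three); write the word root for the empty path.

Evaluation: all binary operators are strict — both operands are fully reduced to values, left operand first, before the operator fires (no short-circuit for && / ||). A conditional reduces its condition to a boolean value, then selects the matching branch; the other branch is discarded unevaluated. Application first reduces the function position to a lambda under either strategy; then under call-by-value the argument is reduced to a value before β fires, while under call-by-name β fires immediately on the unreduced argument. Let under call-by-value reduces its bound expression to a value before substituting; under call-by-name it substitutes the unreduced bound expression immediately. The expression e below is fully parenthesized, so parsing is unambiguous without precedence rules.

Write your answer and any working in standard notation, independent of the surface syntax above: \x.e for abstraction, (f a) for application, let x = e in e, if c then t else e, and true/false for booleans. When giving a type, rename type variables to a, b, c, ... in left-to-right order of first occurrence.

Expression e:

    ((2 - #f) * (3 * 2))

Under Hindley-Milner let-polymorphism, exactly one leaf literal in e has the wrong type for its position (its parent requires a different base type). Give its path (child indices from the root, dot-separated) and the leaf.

Answer: 0.1 : false

Working:
  unify Int ~ Int
  unify Bool ~ Int
  FAIL: mismatch Bool ~ Int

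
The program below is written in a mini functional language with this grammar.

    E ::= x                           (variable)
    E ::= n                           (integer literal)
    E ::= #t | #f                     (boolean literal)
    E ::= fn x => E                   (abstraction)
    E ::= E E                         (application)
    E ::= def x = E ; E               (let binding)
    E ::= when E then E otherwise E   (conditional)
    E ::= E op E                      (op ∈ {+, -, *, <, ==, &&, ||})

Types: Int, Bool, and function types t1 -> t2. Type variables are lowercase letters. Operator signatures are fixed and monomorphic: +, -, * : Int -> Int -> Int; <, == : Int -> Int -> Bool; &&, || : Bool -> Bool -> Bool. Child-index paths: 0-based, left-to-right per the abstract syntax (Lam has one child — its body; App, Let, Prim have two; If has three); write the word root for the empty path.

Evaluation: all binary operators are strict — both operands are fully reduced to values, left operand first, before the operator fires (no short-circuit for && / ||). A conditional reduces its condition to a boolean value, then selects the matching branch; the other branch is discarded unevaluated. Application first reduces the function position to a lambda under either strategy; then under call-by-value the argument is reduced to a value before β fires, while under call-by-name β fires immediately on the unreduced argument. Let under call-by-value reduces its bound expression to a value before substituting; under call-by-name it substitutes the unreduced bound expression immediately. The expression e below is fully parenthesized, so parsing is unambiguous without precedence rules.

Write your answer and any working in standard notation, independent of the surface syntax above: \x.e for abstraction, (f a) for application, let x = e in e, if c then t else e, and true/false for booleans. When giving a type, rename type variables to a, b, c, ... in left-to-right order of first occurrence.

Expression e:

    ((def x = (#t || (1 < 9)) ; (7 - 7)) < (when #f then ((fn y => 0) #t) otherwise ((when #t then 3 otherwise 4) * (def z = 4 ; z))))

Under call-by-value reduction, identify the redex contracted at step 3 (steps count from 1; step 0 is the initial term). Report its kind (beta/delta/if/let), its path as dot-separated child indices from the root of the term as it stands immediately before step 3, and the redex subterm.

Answer: let at 0 : (let x = true in (7 - 7))

Working:
step 0: ((let x = (true || (1 < 9)) in (7 - 7)) < (if false then ((\y.0) true) else ((if true then 3 else 4) * (let z = 4 in z))))
step 1: [delta@0.0.1] ((let x = (true || true) in (7 - 7)) < (if false then ((\y.0) true) else ((if true then 3 else 4) * (let z = 4 in z))))
step 2: [delta@0.0] ((let x = true in (7 - 7)) < (if false then ((\y.0) true) else ((if true then 3 else 4) * (let z = 4 in z))))
step 3: [let@0] ((7 - 7) < (if false then ((\y.0) true) else ((if true then 3 else 4) * (let z = 4 in z))))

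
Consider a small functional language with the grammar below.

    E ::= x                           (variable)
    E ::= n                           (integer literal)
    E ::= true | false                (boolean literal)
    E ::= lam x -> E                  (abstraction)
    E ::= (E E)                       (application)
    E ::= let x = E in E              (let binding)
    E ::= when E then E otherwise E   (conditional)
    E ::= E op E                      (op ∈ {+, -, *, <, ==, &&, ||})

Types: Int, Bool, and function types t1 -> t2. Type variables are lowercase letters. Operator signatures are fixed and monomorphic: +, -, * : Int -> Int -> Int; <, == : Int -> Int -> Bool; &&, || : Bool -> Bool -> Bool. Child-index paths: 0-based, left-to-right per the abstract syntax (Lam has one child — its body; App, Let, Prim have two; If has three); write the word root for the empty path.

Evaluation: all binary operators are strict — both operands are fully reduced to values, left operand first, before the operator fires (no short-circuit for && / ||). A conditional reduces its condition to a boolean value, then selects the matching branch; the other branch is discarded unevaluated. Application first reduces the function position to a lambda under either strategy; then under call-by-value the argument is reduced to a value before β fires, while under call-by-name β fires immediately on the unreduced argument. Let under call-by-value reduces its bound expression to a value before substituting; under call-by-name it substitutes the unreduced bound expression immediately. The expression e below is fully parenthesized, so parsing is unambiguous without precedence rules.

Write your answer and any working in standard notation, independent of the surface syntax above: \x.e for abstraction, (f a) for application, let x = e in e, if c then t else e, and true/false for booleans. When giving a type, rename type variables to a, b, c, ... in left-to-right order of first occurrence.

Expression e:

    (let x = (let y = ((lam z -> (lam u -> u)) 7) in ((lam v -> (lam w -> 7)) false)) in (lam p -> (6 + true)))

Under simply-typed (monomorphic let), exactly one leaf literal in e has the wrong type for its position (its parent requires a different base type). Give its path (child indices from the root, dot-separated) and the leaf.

Working:
u : b
\u._ : b -> b
\z._ : a -> b -> b
  unify a -> b -> b ~ Int -> c
  unify a ~ Int
  unify b -> b ~ c
_ _ : b -> b
let y : b -> b
\w._ : e -> Int
\v._ : d -> e -> Int
  unify d -> e -> Int ~ Bool -> f
  unify d ~ Bool
  unify e -> Int ~ f
_ _ : e -> Int
let x : e -> Int
  unify Int ~ Int
  unify Bool ~ Int
  FAIL: mismatch Bool ~ Int

Answer: 1.0.1 : true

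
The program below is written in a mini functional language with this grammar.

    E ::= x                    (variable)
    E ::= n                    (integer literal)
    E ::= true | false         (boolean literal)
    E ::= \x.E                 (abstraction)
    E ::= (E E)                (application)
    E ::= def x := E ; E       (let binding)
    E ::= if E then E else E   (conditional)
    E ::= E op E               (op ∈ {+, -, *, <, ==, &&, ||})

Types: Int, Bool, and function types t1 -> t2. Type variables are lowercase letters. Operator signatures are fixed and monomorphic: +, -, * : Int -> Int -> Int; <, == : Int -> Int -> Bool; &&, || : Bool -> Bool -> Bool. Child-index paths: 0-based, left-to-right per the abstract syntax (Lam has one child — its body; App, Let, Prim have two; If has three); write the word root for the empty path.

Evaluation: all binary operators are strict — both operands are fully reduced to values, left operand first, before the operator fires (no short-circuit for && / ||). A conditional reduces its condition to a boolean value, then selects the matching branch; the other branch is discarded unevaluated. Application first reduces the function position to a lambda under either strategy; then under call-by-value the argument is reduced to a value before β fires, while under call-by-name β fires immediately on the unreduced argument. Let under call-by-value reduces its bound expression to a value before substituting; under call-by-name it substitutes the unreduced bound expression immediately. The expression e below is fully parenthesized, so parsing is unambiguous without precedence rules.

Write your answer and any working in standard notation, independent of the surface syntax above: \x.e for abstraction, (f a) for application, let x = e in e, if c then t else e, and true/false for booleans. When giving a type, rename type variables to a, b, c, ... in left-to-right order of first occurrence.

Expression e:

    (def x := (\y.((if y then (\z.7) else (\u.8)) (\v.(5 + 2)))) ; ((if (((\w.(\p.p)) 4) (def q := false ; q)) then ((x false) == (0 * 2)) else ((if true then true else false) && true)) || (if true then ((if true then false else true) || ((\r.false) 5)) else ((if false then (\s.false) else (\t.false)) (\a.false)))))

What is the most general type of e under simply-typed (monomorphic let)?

Answer: Bool

Derivation:
y : a
  unify a ~ Bool
\z._ : b -> Int
\u._ : c -> Int
  unify b -> Int ~ c -> Int
  unify b ~ c
  unify Int ~ Int
  unify Int ~ Int
  unify Int ~ Int
\v._ : d -> Int
  unify c -> Int ~ (d -> Int) -> e
  unify c ~ d -> Int
  unify Int ~ e
_ _ : Int
\y._ : Bool -> Int
let x : Bool -> Int
p : g
\p._ : g -> g
\w._ : f -> g -> g
  unify f -> g -> g ~ Int -> h
  unify f ~ Int
  unify g -> g ~ h
_ _ : g -> g
let q : Bool
q : Bool
  unify g -> g ~ Bool -> i
  unify g ~ Bool
  unify Bool ~ i
_ _ : Bool
  unify Bool ~ Bool
x : Bool -> Int
  unify Bool -> Int ~ Bool -> j
  unify Bool ~ Bool
  unify Int ~ j
_ _ : Int
  unify Int ~ Int
  unify Int ~ Int
  unify Int ~ Int
  unify Int ~ Int
  unify Bool ~ Bool
  unify Bool ~ Bool
  unify Bool ~ Bool
  unify Bool ~ Bool
  unify Bool ~ Bool
  unify Bool ~ Bool
  unify Bool ~ Bool
  unify Bool ~ Bool
  unify Bool ~ Bool
  unify Bool ~ Bool
\r._ : k -> Bool
  unify k -> Bool ~ Int -> l
  unify k ~ Int
  unify Bool ~ l
_ _ : Bool
  unify Bool ~ Bool
  unify Bool ~ Bool
\s._ : m -> Bool
\t._ : n -> Bool
  unify m -> Bool ~ n -> Bool
  unify m ~ n
  unify Bool ~ Bool
\a._ : o -> Bool
  unify n -> Bool ~ (o -> Bool) -> p
  unify n ~ o -> Bool
  unify Bool ~ p
_ _ : Bool
  unify Bool ~ Bool
  unify Bool ~ Bool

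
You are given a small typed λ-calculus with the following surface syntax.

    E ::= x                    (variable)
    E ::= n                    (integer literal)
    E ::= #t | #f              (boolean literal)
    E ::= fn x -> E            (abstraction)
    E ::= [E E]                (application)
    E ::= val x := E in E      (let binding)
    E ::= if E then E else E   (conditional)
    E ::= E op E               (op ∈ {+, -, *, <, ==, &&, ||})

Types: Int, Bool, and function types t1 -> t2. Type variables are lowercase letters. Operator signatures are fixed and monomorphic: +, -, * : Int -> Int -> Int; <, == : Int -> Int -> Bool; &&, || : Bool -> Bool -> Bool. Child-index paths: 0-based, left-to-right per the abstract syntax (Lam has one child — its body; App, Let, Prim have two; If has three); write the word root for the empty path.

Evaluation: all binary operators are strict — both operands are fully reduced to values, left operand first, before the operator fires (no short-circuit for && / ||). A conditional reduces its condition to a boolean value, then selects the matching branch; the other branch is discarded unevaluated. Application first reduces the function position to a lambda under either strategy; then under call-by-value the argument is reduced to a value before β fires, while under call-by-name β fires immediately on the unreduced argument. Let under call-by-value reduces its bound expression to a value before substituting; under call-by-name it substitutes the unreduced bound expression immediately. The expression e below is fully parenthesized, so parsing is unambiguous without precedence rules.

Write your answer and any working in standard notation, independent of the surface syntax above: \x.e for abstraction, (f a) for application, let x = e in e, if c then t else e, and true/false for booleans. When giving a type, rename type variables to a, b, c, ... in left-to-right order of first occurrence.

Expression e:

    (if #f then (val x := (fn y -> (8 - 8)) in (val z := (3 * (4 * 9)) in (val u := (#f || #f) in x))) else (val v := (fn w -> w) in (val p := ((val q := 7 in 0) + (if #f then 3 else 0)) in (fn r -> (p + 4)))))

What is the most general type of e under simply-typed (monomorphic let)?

Derivation:
  unify Bool ~ Bool
  unify Int ~ Int
  unify Int ~ Int
\y._ : a -> Int
let x : a -> Int
  unify Int ~ Int
  unify Int ~ Int
  unify Int ~ Int
  unify Int ~ Int
let z : Int
  unify Bool ~ Bool
  unify Bool ~ Bool
let u : Bool
x : a -> Int
w : b
\w._ : b -> b
let v : b -> b
let q : Int
  unify Int ~ Int
  unify Bool ~ Bool
  unify Int ~ Int
  unify Int ~ Int
let p : Int
p : Int
  unify Int ~ Int
  unify Int ~ Int
\r._ : c -> Int
  unify a -> Int ~ c -> Int
  unify a ~ c
  unify Int ~ Int

Answer: a -> Int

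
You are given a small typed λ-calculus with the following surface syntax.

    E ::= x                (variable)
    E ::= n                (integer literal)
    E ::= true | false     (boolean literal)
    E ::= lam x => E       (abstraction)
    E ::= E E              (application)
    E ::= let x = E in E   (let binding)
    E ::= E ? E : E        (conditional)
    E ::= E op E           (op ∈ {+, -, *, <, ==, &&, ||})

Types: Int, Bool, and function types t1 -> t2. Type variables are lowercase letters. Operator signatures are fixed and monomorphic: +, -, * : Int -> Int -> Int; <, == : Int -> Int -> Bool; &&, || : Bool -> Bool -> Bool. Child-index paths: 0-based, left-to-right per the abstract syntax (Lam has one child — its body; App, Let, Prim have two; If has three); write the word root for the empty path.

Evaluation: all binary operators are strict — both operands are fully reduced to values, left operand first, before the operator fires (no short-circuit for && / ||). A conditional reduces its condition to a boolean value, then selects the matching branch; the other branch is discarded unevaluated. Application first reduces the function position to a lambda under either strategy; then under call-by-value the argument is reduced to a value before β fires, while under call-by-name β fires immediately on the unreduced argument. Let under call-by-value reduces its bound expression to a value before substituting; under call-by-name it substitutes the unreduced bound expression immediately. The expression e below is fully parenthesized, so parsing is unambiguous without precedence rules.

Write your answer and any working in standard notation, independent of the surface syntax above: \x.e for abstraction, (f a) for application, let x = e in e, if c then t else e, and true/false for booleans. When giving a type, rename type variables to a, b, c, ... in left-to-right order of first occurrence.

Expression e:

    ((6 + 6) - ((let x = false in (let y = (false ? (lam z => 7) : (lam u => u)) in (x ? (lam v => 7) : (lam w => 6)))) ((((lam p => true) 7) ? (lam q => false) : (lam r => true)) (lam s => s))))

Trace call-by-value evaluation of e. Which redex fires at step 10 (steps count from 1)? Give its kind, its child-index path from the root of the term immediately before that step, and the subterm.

Answer: delta at root : (12 - 6)

Derivation:
step 0: ((6 + 6) - ((let x = false in (let y = (if false then (\z.7) else (\u.u)) in (if x then (\v.7) else (\w.6)))) ((if ((\p.true) 7) then (\q.false) else (\r.true)) (\s.s))))
step 1: [delta@0] (12 - ((let x = false in (let y = (if false then (\z.7) else (\u.u)) in (if x then (\v.7) else (\w.6)))) ((if ((\p.true) 7) then (\q.false) else (\r.true)) (\s.s))))
step 2: [let@1.0] (12 - ((let y = (if false then (\z.7) else (\u.u)) in (if false then (\v.7) else (\w.6))) ((if ((\p.true) 7) then (\q.false) else (\r.true)) (\s.s))))
step 3: [if@1.0.0] (12 - ((let y = (\u.u) in (if false then (\v.7) else (\w.6))) ((if ((\p.true) 7) then (\q.false) else (\r.true)) (\s.s))))
step 4: [let@1.0] (12 - ((if false then (\v.7) else (\w.6)) ((if ((\p.true) 7) then (\q.false) else (\r.true)) (\s.s))))
step 5: [if@1.0] (12 - ((\w.6) ((if ((\p.true) 7) then (\q.false) else (\r.true)) (\s.s))))
step 6: [beta@1.1.0.0] (12 - ((\w.6) ((if true then (\q.false) else (\r.true)) (\s.s))))
step 7: [if@1.1.0] (12 - ((\w.6) ((\q.false) (\s.s))))
step 8: [beta@1.1] (12 - ((\w.6) false))
step 9: [beta@1] (12 - 6)
step 10: [delta@root] 6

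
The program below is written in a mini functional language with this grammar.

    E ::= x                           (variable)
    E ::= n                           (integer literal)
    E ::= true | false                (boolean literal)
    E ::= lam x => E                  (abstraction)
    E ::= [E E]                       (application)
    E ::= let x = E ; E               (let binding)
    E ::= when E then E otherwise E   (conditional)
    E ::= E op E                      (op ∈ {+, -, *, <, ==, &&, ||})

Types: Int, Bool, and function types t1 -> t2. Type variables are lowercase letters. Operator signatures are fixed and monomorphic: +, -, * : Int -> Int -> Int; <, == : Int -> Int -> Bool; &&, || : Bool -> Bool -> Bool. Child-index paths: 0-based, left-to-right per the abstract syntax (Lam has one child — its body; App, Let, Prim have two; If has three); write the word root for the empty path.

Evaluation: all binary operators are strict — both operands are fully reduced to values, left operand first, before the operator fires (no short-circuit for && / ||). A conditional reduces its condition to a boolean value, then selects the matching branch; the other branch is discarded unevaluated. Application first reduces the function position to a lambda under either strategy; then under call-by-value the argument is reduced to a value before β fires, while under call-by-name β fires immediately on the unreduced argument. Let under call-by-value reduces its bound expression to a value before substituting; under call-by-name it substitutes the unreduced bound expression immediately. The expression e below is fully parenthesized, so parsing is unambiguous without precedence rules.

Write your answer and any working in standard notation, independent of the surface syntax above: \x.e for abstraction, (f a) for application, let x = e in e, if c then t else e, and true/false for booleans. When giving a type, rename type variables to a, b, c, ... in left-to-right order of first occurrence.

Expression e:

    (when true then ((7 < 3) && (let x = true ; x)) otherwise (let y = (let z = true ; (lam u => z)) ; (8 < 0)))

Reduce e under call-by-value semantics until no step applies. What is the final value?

Derivation:
step 0: (if true then ((7 < 3) && (let x = true in x)) else (let y = (let z = true in (\u.z)) in (8 < 0)))
step 1: [if@root] ((7 < 3) && (let x = true in x))
step 2: [delta@0] (false && (let x = true in x))
step 3: [let@1] (false && true)
step 4: [delta@root] false

Answer: false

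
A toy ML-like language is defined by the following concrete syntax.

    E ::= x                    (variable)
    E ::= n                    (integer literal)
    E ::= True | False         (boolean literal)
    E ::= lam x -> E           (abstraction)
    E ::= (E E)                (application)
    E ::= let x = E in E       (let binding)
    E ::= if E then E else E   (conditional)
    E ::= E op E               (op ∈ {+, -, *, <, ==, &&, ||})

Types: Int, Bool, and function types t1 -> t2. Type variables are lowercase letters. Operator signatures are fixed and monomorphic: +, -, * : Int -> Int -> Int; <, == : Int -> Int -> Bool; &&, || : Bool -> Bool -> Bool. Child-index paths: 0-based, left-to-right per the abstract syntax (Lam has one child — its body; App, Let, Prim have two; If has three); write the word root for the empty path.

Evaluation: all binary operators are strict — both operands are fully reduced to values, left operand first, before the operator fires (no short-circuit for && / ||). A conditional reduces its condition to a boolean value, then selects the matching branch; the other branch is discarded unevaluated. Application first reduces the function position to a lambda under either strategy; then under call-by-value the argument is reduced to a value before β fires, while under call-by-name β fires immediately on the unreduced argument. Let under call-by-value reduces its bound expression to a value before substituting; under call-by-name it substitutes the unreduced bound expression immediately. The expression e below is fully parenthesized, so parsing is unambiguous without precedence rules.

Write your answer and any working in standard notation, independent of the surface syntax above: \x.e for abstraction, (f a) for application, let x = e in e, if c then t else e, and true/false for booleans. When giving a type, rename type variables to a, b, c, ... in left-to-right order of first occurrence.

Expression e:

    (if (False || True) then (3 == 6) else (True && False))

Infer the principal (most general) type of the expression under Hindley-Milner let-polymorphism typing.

Working:
  unify Bool ~ Bool
  unify Bool ~ Bool
  unify Bool ~ Bool
  unify Int ~ Int
  unify Int ~ Int
  unify Bool ~ Bool
  unify Bool ~ Bool
  unify Bool ~ Bool

Answer: Bool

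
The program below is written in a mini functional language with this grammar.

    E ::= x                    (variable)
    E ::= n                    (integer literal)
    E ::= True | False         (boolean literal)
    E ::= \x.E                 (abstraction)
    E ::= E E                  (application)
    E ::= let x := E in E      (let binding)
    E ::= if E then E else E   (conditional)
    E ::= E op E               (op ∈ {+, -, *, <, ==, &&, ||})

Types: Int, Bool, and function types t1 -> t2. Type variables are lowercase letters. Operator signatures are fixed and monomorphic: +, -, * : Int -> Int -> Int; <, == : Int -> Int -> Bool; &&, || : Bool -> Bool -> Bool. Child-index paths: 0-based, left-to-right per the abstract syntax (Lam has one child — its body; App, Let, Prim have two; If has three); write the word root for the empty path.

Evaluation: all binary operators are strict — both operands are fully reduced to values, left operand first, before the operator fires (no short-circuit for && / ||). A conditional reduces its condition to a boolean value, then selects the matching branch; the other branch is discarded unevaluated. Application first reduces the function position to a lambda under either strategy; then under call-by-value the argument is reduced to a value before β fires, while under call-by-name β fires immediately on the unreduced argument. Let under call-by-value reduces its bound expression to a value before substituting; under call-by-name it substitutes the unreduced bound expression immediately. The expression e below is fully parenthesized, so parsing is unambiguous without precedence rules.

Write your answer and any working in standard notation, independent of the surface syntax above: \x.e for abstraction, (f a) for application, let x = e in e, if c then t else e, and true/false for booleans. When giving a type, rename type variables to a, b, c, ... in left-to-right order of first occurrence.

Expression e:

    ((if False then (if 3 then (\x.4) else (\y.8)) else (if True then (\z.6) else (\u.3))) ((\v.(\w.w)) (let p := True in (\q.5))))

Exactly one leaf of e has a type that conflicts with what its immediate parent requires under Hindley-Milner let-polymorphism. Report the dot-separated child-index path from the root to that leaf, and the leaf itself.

Answer: 0.1.0 : 3

Derivation:
  unify Bool ~ Bool
  unify Int ~ Bool
  FAIL: mismatch Int ~ Bool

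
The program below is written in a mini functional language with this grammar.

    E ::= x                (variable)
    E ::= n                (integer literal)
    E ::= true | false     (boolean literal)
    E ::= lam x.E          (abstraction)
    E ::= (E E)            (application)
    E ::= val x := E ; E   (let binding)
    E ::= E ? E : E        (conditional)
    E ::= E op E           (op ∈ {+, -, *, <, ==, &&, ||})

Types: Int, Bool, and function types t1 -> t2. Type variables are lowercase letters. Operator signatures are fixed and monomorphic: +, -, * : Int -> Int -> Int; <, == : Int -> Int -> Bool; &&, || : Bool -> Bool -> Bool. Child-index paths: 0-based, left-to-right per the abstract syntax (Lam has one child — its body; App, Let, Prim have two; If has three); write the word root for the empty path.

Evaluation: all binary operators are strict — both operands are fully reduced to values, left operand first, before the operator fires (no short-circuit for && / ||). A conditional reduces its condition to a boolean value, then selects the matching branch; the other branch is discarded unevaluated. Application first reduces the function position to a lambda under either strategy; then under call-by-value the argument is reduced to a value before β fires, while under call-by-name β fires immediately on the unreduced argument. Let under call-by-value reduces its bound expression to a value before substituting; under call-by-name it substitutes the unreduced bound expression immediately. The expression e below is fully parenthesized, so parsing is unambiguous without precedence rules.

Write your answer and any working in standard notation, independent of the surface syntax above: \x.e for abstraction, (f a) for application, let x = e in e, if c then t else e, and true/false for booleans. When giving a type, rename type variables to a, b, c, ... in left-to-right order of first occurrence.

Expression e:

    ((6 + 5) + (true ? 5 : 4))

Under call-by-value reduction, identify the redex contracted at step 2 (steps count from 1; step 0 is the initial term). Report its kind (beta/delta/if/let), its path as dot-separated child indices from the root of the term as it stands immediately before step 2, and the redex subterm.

Answer: if at 1 : (if true then 5 else 4)

Working:
step 0: ((6 + 5) + (if true then 5 else 4))
step 1: [delta@0] (11 + (if true then 5 else 4))
step 2: [if@1] (11 + 5)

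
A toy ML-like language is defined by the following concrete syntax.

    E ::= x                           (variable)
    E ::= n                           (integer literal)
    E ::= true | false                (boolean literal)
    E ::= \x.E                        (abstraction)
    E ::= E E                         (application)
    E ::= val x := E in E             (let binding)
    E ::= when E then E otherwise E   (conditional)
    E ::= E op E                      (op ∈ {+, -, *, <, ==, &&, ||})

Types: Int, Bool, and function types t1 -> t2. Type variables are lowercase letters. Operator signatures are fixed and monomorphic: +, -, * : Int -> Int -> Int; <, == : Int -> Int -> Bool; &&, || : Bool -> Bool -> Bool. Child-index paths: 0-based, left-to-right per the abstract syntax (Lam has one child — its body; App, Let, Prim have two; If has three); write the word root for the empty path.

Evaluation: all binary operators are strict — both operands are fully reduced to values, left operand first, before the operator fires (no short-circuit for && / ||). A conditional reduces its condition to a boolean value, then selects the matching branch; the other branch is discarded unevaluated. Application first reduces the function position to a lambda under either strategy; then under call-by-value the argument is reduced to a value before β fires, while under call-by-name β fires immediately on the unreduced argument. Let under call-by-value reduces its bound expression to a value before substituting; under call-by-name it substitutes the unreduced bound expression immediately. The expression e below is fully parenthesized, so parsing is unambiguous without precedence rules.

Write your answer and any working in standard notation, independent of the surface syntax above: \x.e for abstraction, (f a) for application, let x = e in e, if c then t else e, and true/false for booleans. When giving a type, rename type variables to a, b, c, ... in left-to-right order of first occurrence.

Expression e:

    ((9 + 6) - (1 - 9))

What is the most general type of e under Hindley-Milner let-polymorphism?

Answer: Int

Trace:
  unify Int ~ Int
  unify Int ~ Int
  unify Int ~ Int
  unify Int ~ Int
  unify Int ~ Int
  unify Int ~ Int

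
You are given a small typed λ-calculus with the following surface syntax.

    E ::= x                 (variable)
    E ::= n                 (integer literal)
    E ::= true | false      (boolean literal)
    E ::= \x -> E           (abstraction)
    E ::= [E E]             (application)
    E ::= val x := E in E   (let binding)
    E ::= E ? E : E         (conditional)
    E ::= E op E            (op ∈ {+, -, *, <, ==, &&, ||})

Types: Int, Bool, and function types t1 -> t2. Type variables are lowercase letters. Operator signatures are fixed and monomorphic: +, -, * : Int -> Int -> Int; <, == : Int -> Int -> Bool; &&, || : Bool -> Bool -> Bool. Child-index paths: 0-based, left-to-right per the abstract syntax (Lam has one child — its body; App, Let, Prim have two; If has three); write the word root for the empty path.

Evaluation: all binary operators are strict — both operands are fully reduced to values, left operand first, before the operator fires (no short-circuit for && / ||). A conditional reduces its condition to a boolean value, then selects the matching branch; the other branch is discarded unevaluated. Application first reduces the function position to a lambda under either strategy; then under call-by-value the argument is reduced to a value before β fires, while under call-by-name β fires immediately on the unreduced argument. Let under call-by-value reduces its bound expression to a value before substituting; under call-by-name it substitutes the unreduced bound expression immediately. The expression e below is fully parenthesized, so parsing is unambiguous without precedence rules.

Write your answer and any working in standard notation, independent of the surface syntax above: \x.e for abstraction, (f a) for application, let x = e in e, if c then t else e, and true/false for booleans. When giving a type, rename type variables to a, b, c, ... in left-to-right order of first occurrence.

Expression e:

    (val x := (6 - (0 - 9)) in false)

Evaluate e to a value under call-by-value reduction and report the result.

Trace:
step 0: (let x = (6 - (0 - 9)) in false)
step 1: [delta@0.1] (let x = (6 - -9) in false)
step 2: [delta@0] (let x = 15 in false)
step 3: [let@root] false

Answer: false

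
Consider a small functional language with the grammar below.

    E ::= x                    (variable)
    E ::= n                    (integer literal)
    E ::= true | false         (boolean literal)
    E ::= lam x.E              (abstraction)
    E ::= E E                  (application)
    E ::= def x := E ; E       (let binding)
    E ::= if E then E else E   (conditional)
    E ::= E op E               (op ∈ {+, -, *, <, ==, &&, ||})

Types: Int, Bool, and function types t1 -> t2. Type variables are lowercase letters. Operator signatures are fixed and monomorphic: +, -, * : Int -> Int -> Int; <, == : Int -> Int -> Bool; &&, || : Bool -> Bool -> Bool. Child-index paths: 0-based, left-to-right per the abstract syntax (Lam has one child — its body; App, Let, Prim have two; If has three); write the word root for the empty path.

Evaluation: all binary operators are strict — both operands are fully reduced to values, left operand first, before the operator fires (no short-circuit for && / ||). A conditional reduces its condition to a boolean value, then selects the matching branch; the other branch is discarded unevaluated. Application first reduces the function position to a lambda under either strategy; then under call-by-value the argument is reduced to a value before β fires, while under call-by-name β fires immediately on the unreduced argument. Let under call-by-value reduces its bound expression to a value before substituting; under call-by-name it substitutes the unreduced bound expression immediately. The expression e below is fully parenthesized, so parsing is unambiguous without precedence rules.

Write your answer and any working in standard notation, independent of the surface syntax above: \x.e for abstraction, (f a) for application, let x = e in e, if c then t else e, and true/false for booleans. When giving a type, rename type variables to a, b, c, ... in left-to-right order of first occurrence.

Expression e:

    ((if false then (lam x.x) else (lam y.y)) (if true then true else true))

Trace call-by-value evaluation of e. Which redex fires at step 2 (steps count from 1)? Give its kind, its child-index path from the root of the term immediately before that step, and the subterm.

Answer: if at 1 : (if true then true else true)

Derivation:
step 0: ((if false then (\x.x) else (\y.y)) (if true then true else true))
step 1: [if@0] ((\y.y) (if true then true else true))
step 2: [if@1] ((\y.y) true)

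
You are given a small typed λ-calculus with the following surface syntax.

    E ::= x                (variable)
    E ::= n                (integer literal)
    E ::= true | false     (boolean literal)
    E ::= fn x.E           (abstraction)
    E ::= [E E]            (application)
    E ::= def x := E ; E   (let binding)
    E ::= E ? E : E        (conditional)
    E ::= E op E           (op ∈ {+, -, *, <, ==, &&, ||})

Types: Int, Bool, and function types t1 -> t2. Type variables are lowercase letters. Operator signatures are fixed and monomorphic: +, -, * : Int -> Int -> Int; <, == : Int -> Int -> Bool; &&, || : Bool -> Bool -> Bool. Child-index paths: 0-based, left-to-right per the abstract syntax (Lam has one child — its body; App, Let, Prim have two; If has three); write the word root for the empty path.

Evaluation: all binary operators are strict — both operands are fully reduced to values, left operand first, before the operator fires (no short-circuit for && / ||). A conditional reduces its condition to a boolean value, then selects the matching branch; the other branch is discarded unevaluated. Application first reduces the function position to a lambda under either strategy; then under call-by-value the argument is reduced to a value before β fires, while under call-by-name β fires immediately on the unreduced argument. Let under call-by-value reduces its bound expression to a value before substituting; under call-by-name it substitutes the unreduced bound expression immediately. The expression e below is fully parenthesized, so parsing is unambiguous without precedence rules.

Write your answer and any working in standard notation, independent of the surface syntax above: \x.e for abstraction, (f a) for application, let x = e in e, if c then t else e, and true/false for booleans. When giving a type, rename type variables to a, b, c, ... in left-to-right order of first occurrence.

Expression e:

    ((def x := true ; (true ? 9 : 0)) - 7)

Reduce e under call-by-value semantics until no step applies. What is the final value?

Answer: 2

Derivation:
step 0: ((let x = true in (if true then 9 else 0)) - 7)
step 1: [let@0] ((if true then 9 else 0) - 7)
step 2: [if@0] (9 - 7)
step 3: [delta@root] 2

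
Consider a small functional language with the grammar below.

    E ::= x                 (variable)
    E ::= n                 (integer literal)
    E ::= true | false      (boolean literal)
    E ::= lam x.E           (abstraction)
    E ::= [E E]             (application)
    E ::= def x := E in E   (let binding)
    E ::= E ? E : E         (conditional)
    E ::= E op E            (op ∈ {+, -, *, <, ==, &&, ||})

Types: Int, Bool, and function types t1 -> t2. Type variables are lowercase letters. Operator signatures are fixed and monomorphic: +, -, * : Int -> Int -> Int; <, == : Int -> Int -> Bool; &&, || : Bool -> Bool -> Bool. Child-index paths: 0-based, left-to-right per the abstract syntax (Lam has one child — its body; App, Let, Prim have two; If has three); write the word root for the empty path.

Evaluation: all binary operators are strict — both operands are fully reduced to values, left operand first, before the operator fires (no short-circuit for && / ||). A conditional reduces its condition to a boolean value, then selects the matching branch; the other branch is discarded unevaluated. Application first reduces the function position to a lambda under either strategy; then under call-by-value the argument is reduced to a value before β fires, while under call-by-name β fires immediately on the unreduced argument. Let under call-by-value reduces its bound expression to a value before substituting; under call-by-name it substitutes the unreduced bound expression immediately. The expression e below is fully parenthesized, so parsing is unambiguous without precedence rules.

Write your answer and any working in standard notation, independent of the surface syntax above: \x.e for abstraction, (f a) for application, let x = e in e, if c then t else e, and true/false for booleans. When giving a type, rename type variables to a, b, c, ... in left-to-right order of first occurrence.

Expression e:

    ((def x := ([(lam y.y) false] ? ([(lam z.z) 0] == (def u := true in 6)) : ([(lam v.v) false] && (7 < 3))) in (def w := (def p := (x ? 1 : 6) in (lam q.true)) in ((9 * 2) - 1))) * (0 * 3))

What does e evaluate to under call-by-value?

Answer: 0

Trace:
step 0: ((let x = (if ((\y.y) false) then (((\z.z) 0) == (let u = true in 6)) else (((\v.v) false) && (7 < 3))) in (let w = (let p = (if x then 1 else 6) in (\q.true)) in ((9 * 2) - 1))) * (0 * 3))
step 1: [beta@0.0.0] ((let x = (if false then (((\z.z) 0) == (let u = true in 6)) else (((\v.v) false) && (7 < 3))) in (let w = (let p = (if x then 1 else 6) in (\q.true)) in ((9 * 2) - 1))) * (0 * 3))
step 2: [if@0.0] ((let x = (((\v.v) false) && (7 < 3)) in (let w = (let p = (if x then 1 else 6) in (\q.true)) in ((9 * 2) - 1))) * (0 * 3))
step 3: [beta@0.0.0] ((let x = (false && (7 < 3)) in (let w = (let p = (if x then 1 else 6) in (\q.true)) in ((9 * 2) - 1))) * (0 * 3))
step 4: [delta@0.0.1] ((let x = (false && false) in (let w = (let p = (if x then 1 else 6) in (\q.true)) in ((9 * 2) - 1))) * (0 * 3))
step 5: [delta@0.0] ((let x = false in (let w = (let p = (if x then 1 else 6) in (\q.true)) in ((9 * 2) - 1))) * (0 * 3))
step 6: [let@0] ((let w = (let p = (if false then 1 else 6) in (\q.true)) in ((9 * 2) - 1)) * (0 * 3))
step 7: [if@0.0.0] ((let w = (let p = 6 in (\q.true)) in ((9 * 2) - 1)) * (0 * 3))
step 8: [let@0.0] ((let w = (\q.true) in ((9 * 2) - 1)) * (0 * 3))
step 9: [let@0] (((9 * 2) - 1) * (0 * 3))
step 10: [delta@0.0] ((18 - 1) * (0 * 3))
step 11: [delta@0] (17 * (0 * 3))
step 12: [delta@1] (17 * 0)
step 13: [delta@root] 0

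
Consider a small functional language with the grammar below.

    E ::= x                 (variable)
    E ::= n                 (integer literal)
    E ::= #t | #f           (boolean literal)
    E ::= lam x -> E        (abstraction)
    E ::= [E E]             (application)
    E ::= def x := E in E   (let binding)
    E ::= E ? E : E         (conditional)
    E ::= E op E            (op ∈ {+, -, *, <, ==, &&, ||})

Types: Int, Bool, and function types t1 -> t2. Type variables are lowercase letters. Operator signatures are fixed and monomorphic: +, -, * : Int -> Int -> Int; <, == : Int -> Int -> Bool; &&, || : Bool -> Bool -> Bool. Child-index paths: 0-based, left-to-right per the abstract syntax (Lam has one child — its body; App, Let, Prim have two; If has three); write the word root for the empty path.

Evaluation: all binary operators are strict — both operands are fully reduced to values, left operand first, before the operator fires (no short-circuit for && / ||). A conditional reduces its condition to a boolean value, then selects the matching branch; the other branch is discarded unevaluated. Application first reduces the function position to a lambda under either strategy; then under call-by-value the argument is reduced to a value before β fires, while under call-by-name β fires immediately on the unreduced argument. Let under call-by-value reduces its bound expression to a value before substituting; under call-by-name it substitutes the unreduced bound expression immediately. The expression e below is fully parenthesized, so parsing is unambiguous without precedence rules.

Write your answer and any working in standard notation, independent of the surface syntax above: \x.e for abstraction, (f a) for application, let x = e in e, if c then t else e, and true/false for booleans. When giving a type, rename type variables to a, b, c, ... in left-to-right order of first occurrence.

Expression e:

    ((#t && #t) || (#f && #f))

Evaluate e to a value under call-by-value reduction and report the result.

Answer: true

Derivation:
step 0: ((true && true) || (false && false))
step 1: [delta@0] (true || (false && false))
step 2: [delta@1] (true || false)
step 3: [delta@root] true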